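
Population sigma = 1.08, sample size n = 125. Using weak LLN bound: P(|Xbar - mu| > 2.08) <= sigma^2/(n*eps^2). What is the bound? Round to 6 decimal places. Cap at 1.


bound = min(1, sigma^2/(n*eps^2))
sigma^2 = 1.08^2 = 1.1664
n*eps^2 = 125 * 2.08^2 = 125 * 4.3264 = 540.8
sigma^2/(n*eps^2) = 1.1664 / 540.8 ≈ 0.00215680

0.002157


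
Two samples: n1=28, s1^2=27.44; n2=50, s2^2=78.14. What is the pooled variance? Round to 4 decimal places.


sp^2 = ((n1-1)*s1^2 + (n2-1)*s2^2)/(n1+n2-2)
(n1-1)*s1^2 = 27 * 27.44 = 740.88
(n2-1)*s2^2 = 49 * 78.14 = 3828.86
numerator = 740.88 + 3828.86 = 4569.74
n1+n2-2 = 76
sp^2 = 4569.74 / 76 = 228487/3800 ≈ 60.128158

60.1282


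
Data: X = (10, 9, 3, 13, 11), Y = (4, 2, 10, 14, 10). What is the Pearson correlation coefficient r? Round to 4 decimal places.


r = sum((xi-xbar)(yi-ybar)) / sqrt(sum((xi-xbar)^2) * sum((yi-ybar)^2))
n = 5, xbar = 46/5 = 9.2, ybar = 40/5 = 8
Sxy = sum((xi-xbar)(yi-ybar)) = 12
Sxx = sum((xi-xbar)^2) = 56.8
Syy = sum((yi-ybar)^2) = 96
sqrt(Sxx*Syy) ≈ 73.843077
r = Sxy / sqrt(Sxx*Syy) = 12 / 73.843077 ≈ 0.162507

0.1625


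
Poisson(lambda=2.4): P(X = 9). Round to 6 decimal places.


P = e^(-lam) * lam^k / k!
e^(-2.4) ≈ 0.09071795
lam^k = 2.4^9 ≈ 2641.807540
k! = 9! = 362880
P = 0.09071795 * 2641.807540 / 362880 ≈ 0.000660

0.000660


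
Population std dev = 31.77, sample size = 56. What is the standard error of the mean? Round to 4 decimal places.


SE = sigma / sqrt(n)
sqrt(56) ≈ 7.483315
SE = 31.77 / 7.483315 ≈ 4.245445

4.2454


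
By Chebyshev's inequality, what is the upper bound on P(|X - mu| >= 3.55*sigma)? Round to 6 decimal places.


P <= 1/k^2
k^2 = 3.55^2 = 12.6025
1/k^2 = 1 / 12.6025 = 400/5041 ≈ 0.07934934

0.079349


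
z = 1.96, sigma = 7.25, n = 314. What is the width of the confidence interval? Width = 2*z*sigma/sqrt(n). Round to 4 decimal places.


width = 2*z*sigma/sqrt(n)
2*z*sigma = 2 * 1.96 * 7.25 = 28.42
sqrt(314) ≈ 17.720045
width = 28.42 / 17.720045 ≈ 1.603833

1.6038


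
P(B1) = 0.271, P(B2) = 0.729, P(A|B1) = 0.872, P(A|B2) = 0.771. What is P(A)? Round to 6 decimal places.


P(A) = P(A|B1)*P(B1) + P(A|B2)*P(B2)
P(A|B1)*P(B1) = 0.872 * 0.271 = 0.236312
P(A|B2)*P(B2) = 0.771 * 0.729 = 0.562059
P(A) = 0.236312 + 0.562059 = 0.798371

0.798371


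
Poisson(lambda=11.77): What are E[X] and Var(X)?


E[X] = Var(X) = lambda = 11.77

11.77, 11.77


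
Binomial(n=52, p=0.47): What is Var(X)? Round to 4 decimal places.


Var = n*p*(1-p) = 52 * 0.47 * 0.53 = 12.9532

12.9532


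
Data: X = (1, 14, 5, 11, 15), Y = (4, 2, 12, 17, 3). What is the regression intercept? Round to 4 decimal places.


a = ybar - b*xbar, where b = sum((xi-xbar)(yi-ybar)) / sum((xi-xbar)^2)
n = 5, xbar = 46/5 = 9.2, ybar = 38/5 = 7.6
Sxy = sum((xi-xbar)(yi-ybar)) = -25.6
Sxx = sum((xi-xbar)^2) = 144.8
b = Sxy / Sxx = -32/181 ≈ -0.176796
a = 7.6 - (-0.176796) * 9.2 = 1670/181 ≈ 9.226519

9.2265


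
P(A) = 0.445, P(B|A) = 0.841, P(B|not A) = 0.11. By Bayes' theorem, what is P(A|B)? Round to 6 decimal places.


P(A|B) = P(B|A)*P(A) / P(B), P(B) = P(B|A)*P(A) + P(B|not A)*P(not A)
P(B|A)*P(A) = 0.841 * 0.445 = 0.374245
P(B|not A)*P(not A) = 0.11 * 0.555 = 0.06105
P(B) = 0.374245 + 0.06105 = 0.435295
P(A|B) = 0.374245 / 0.435295 ≈ 0.85975028

0.859750


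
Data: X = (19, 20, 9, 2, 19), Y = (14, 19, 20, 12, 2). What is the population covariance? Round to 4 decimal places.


Cov = (1/n)*sum((xi-xbar)(yi-ybar))
n = 5, xbar = 69/5 = 13.8, ybar = 67/5 = 13.4
sum((xi-xbar)(yi-ybar)) = -36.6
Cov = -36.6 / 5 = -7.32

-7.3200


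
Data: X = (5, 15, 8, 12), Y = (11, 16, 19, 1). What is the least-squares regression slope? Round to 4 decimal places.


b = sum((xi-xbar)(yi-ybar)) / sum((xi-xbar)^2)
n = 4, xbar = 40/4 = 10, ybar = 47/4 = 11.75
Sxy = sum((xi-xbar)(yi-ybar)) = -11
Sxx = sum((xi-xbar)^2) = 58
b = Sxy / Sxx = -11/58 ≈ -0.189655

-0.1897


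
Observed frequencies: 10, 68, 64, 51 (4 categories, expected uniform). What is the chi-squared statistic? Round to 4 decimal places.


chi2 = sum((O-E)^2/E), E = total/4
total = 193, E = 193/4 = 48.25
(10 - 48.25)^2 / 48.25 = 1463.0625 / 48.25 = 23409/772 ≈ 30.322539
(68 - 48.25)^2 / 48.25 = 390.0625 / 48.25 = 6241/772 ≈ 8.084197
(64 - 48.25)^2 / 48.25 = 248.0625 / 48.25 = 3969/772 ≈ 5.141192
(51 - 48.25)^2 / 48.25 = 7.5625 / 48.25 = 121/772 ≈ 0.156736
chi2 = 8435/193 ≈ 43.704663

43.7047


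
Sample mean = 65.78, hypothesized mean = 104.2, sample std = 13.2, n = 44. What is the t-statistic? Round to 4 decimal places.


t = (xbar - mu0) / (s/sqrt(n))
xbar - mu0 = 65.78 - 104.2 = -38.42
sqrt(44) ≈ 6.63324958
s/sqrt(n) = 13.2 / 6.63324958 ≈ 1.98997487
t = -38.42 / 1.98997487 ≈ -19.306776

-19.3068


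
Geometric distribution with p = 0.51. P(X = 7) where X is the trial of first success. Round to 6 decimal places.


P = (1-p)^(k-1) * p
(1-p)^(k-1) = 0.49^6 ≈ 0.01384129
P = 0.01384129 * 0.51 ≈ 0.007059056

0.007059


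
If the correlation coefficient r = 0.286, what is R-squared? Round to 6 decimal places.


R^2 = r^2 = (0.286)^2 = 0.081796

0.081796


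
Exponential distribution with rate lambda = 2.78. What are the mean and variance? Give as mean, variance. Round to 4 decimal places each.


mean = 1/lam, var = 1/lam^2
mean = 1 / 2.78 = 50/139 ≈ 0.359712
lam^2 = 2.78^2 = 7.7284
var = 1 / 7.7284 ≈ 0.129393

0.3597, 0.1294


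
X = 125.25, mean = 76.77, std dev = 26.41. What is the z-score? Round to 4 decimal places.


z = (X - mu) / sigma
X - mu = 125.25 - 76.77 = 48.48
z = 48.48 / 26.41 = 4848/2641 ≈ 1.835668

1.8357


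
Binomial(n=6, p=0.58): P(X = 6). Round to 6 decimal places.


P = C(n,k) * p^k * (1-p)^(n-k)
C(6,6) = 1
p^k = 0.58^6 ≈ 0.03806869
(1-p)^(n-k) = 0.42^0 = 1
P = 1 * 0.03806869 * 1 ≈ 0.038069

0.038069


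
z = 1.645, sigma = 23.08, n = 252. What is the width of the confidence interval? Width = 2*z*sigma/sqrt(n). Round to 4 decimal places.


width = 2*z*sigma/sqrt(n)
2*z*sigma = 2 * 1.645 * 23.08 = 75.9332
sqrt(252) ≈ 15.874508
width = 75.9332 / 15.874508 ≈ 4.783342

4.7833


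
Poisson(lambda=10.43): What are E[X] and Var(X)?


E[X] = Var(X) = lambda = 10.43

10.43, 10.43


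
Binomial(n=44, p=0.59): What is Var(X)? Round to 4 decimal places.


Var = n*p*(1-p) = 44 * 0.59 * 0.41 = 10.6436

10.6436


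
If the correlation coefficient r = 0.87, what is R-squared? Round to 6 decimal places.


R^2 = r^2 = (0.87)^2 = 0.7569

0.756900


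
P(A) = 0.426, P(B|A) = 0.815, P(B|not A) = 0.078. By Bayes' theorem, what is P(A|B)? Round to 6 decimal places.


P(A|B) = P(B|A)*P(A) / P(B), P(B) = P(B|A)*P(A) + P(B|not A)*P(not A)
P(B|A)*P(A) = 0.815 * 0.426 = 0.34719
P(B|not A)*P(not A) = 0.078 * 0.574 = 0.044772
P(B) = 0.34719 + 0.044772 = 0.391962
P(A|B) = 0.34719 / 0.391962 ≈ 0.88577464

0.885775


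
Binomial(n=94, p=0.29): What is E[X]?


E[X] = n*p = 94 * 0.29 = 27.26

27.26


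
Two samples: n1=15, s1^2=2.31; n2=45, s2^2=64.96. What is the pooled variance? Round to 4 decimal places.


sp^2 = ((n1-1)*s1^2 + (n2-1)*s2^2)/(n1+n2-2)
(n1-1)*s1^2 = 14 * 2.31 = 32.34
(n2-1)*s2^2 = 44 * 64.96 = 2858.24
numerator = 32.34 + 2858.24 = 2890.58
n1+n2-2 = 58
sp^2 = 2890.58 / 58 = 144529/2900 ≈ 49.837586

49.8376


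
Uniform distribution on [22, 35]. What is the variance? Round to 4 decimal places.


Var = (b-a)^2 / 12
(b-a)^2 = (35 - 22)^2 = 169
Var = 169/12 ≈ 14.083333

14.0833


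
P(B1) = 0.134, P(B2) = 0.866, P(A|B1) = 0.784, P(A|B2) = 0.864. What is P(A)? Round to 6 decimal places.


P(A) = P(A|B1)*P(B1) + P(A|B2)*P(B2)
P(A|B1)*P(B1) = 0.784 * 0.134 = 0.105056
P(A|B2)*P(B2) = 0.864 * 0.866 = 0.748224
P(A) = 0.105056 + 0.748224 = 0.85328

0.853280


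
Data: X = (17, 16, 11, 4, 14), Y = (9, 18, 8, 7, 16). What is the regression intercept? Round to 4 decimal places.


a = ybar - b*xbar, where b = sum((xi-xbar)(yi-ybar)) / sum((xi-xbar)^2)
n = 5, xbar = 62/5 = 12.4, ybar = 58/5 = 11.6
Sxy = sum((xi-xbar)(yi-ybar)) = 61.8
Sxx = sum((xi-xbar)^2) = 109.2
b = Sxy / Sxx = 103/182 ≈ 0.565934
a = 11.6 - 0.565934 * 12.4 = 417/91 ≈ 4.582418

4.5824


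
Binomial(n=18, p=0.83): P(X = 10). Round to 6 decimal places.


P = C(n,k) * p^k * (1-p)^(n-k)
C(18,10) = 43758
p^k = 0.83^10 ≈ 0.1551604
(1-p)^(n-k) = 0.17^8 ≈ 0.0000006975757
P = 43758 * 0.1551604 * 0.0000006975757 ≈ 0.004736

0.004736


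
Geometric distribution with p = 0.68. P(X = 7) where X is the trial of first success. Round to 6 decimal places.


P = (1-p)^(k-1) * p
(1-p)^(k-1) = 0.32^6 ≈ 0.001073742
P = 0.001073742 * 0.68 ≈ 0.0007301444

0.000730


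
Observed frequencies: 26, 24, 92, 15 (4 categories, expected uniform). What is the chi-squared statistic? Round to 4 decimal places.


chi2 = sum((O-E)^2/E), E = total/4
total = 157, E = 157/4 = 39.25
(26 - 39.25)^2 / 39.25 = 175.5625 / 39.25 = 2809/628 ≈ 4.472930
(24 - 39.25)^2 / 39.25 = 232.5625 / 39.25 = 3721/628 ≈ 5.925159
(92 - 39.25)^2 / 39.25 = 2782.5625 / 39.25 = 44521/628 ≈ 70.893312
(15 - 39.25)^2 / 39.25 = 588.0625 / 39.25 = 9409/628 ≈ 14.982484
chi2 = 15115/157 ≈ 96.273885

96.2739


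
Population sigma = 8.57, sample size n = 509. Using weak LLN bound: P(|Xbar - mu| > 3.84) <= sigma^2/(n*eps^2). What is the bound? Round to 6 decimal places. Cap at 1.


bound = min(1, sigma^2/(n*eps^2))
sigma^2 = 8.57^2 = 73.4449
n*eps^2 = 509 * 3.84^2 = 509 * 14.7456 = 7505.5104
sigma^2/(n*eps^2) = 73.4449 / 7505.5104 ≈ 0.00978546

0.009785


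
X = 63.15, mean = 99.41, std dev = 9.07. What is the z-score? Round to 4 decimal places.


z = (X - mu) / sigma
X - mu = 63.15 - 99.41 = -36.26
z = -36.26 / 9.07 = -3626/907 ≈ -3.997795

-3.9978


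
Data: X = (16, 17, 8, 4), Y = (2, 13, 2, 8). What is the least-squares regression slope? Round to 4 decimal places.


b = sum((xi-xbar)(yi-ybar)) / sum((xi-xbar)^2)
n = 4, xbar = 45/4 = 11.25, ybar = 25/4 = 6.25
Sxy = sum((xi-xbar)(yi-ybar)) = 19.75
Sxx = sum((xi-xbar)^2) = 118.75
b = Sxy / Sxx = 79/475 ≈ 0.166316

0.1663


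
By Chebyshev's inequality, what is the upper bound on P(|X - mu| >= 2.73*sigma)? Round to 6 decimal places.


P <= 1/k^2
k^2 = 2.73^2 = 7.4529
1/k^2 = 1 / 7.4529 ≈ 0.13417596

0.134176


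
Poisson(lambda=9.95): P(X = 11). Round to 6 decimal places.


P = e^(-lam) * lam^k / k!
e^(-9.95) ≈ 0.00004772763
lam^k = 9.95^11 ≈ 94635457981.344303
k! = 11! = 39916800
P = 0.00004772763 * 94635457981.344303 / 39916800 ≈ 0.113154

0.113154


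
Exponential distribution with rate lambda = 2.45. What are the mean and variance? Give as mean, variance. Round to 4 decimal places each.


mean = 1/lam, var = 1/lam^2
mean = 1 / 2.45 = 20/49 ≈ 0.408163
lam^2 = 2.45^2 = 6.0025
var = 1 / 6.0025 = 400/2401 ≈ 0.166597

0.4082, 0.1666


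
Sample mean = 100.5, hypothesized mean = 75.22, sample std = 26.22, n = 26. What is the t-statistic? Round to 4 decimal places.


t = (xbar - mu0) / (s/sqrt(n))
xbar - mu0 = 100.5 - 75.22 = 25.28
sqrt(26) ≈ 5.09901951
s/sqrt(n) = 26.22 / 5.09901951 ≈ 5.14216506
t = 25.28 / 5.14216506 ≈ 4.916217

4.9162


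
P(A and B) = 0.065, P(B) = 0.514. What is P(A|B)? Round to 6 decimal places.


P(A|B) = P(A and B) / P(B) = 0.065 / 0.514 = 65/514 ≈ 0.12645914

0.126459


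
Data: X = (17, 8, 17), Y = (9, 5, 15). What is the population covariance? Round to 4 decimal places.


Cov = (1/n)*sum((xi-xbar)(yi-ybar))
n = 3, xbar = 42/3 = 14, ybar = 29/3 ≈ 9.666667
sum((xi-xbar)(yi-ybar)) = 42
Cov = 42 / 3 = 14

14.0000


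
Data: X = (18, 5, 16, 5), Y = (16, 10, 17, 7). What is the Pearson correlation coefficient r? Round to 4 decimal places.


r = sum((xi-xbar)(yi-ybar)) / sqrt(sum((xi-xbar)^2) * sum((yi-ybar)^2))
n = 4, xbar = 44/4 = 11, ybar = 50/4 = 12.5
Sxy = sum((xi-xbar)(yi-ybar)) = 95
Sxx = sum((xi-xbar)^2) = 146
Syy = sum((yi-ybar)^2) = 69
sqrt(Sxx*Syy) ≈ 100.369318
r = Sxy / sqrt(Sxx*Syy) = 95 / 100.369318 ≈ 0.946504

0.9465


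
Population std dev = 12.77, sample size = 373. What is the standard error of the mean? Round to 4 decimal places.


SE = sigma / sqrt(n)
sqrt(373) ≈ 19.313208
SE = 12.77 / 19.313208 ≈ 0.661206

0.6612


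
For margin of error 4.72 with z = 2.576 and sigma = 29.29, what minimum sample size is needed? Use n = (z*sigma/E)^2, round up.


z*sigma/E = 2.576 * 29.29 / 4.72 ≈ 15.985390
(z*sigma/E)^2 ≈ 255.532688
round up: n = 256

256


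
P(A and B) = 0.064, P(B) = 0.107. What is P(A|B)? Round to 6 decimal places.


P(A|B) = P(A and B) / P(B) = 0.064 / 0.107 = 64/107 ≈ 0.59813084

0.598131


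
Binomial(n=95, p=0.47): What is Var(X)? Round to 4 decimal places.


Var = n*p*(1-p) = 95 * 0.47 * 0.53 = 23.6645

23.6645


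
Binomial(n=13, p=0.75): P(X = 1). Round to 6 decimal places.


P = C(n,k) * p^k * (1-p)^(n-k)
C(13,1) = 13
p^k = 0.75^1 = 0.75
(1-p)^(n-k) = 0.25^12 ≈ 0.00000005960464
P = 13 * 0.75 * 0.00000005960464 ≈ 0.000001

0.000001


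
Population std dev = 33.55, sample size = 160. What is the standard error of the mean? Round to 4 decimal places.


SE = sigma / sqrt(n)
sqrt(160) ≈ 12.649111
SE = 33.55 / 12.649111 ≈ 2.652360

2.6524


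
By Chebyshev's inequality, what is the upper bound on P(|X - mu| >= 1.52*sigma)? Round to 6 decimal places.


P <= 1/k^2
k^2 = 1.52^2 = 2.3104
1/k^2 = 1 / 2.3104 = 625/1444 ≈ 0.43282548

0.432825


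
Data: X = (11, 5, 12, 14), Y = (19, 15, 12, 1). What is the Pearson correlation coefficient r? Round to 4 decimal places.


r = sum((xi-xbar)(yi-ybar)) / sqrt(sum((xi-xbar)^2) * sum((yi-ybar)^2))
n = 4, xbar = 42/4 = 10.5, ybar = 47/4 = 11.75
Sxy = sum((xi-xbar)(yi-ybar)) = -51.5
Sxx = sum((xi-xbar)^2) = 45
Syy = sum((yi-ybar)^2) = 178.75
sqrt(Sxx*Syy) ≈ 89.686956
r = Sxy / sqrt(Sxx*Syy) = -51.5 / 89.686956 ≈ -0.574220

-0.5742


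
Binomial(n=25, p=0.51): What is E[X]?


E[X] = n*p = 25 * 0.51 = 12.75

12.75


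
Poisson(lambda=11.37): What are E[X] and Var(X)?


E[X] = Var(X) = lambda = 11.37

11.37, 11.37


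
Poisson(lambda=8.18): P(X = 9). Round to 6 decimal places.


P = e^(-lam) * lam^k / k!
e^(-8.18) ≈ 0.0002802019
lam^k = 8.18^9 ≈ 163975790.424999
k! = 9! = 362880
P = 0.0002802019 * 163975790.424999 / 362880 ≈ 0.126616

0.126616


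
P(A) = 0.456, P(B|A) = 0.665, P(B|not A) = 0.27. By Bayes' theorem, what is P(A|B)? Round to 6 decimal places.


P(A|B) = P(B|A)*P(A) / P(B), P(B) = P(B|A)*P(A) + P(B|not A)*P(not A)
P(B|A)*P(A) = 0.665 * 0.456 = 0.30324
P(B|not A)*P(not A) = 0.27 * 0.544 = 0.14688
P(B) = 0.30324 + 0.14688 = 0.45012
P(A|B) = 0.30324 / 0.45012 = 2527/3751 ≈ 0.67368702

0.673687


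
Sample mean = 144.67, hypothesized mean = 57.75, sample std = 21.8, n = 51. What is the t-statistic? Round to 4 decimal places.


t = (xbar - mu0) / (s/sqrt(n))
xbar - mu0 = 144.67 - 57.75 = 86.92
sqrt(51) ≈ 7.14142843
s/sqrt(n) = 21.8 / 7.14142843 ≈ 3.05261058
t = 86.92 / 3.05261058 ≈ 28.473989

28.4740


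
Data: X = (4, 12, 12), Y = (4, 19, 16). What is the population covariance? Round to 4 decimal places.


Cov = (1/n)*sum((xi-xbar)(yi-ybar))
n = 3, xbar = 28/3 ≈ 9.333333, ybar = 39/3 = 13
sum((xi-xbar)(yi-ybar)) = 72
Cov = 72 / 3 = 24

24.0000


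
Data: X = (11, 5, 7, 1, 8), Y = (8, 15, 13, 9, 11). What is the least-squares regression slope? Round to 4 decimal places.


b = sum((xi-xbar)(yi-ybar)) / sum((xi-xbar)^2)
n = 5, xbar = 32/5 = 6.4, ybar = 56/5 = 11.2
Sxy = sum((xi-xbar)(yi-ybar)) = -7.4
Sxx = sum((xi-xbar)^2) = 55.2
b = Sxy / Sxx = -37/276 ≈ -0.134058

-0.1341


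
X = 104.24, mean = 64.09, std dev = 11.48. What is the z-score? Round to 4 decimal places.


z = (X - mu) / sigma
X - mu = 104.24 - 64.09 = 40.15
z = 40.15 / 11.48 = 4015/1148 ≈ 3.497387

3.4974


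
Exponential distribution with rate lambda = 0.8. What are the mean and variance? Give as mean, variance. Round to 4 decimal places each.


mean = 1/lam, var = 1/lam^2
mean = 1 / 0.8 = 1.25
lam^2 = 0.8^2 = 0.64
var = 1 / 0.64 = 1.5625

1.2500, 1.5625


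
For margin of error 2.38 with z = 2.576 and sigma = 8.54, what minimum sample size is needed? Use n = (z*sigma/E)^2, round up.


z*sigma/E = 2.576 * 8.54 / 2.38 = 19642/2125 ≈ 9.243294
(z*sigma/E)^2 ≈ 85.438486
round up: n = 86

86


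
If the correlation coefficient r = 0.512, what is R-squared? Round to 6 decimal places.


R^2 = r^2 = (0.512)^2 = 0.262144

0.262144


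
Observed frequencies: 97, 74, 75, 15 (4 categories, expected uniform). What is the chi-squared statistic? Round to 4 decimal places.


chi2 = sum((O-E)^2/E), E = total/4
total = 261, E = 261/4 = 65.25
(97 - 65.25)^2 / 65.25 = 1008.0625 / 65.25 = 16129/1044 ≈ 15.449234
(74 - 65.25)^2 / 65.25 = 76.5625 / 65.25 = 1225/1044 ≈ 1.173372
(75 - 65.25)^2 / 65.25 = 95.0625 / 65.25 = 169/116 ≈ 1.456897
(15 - 65.25)^2 / 65.25 = 2525.0625 / 65.25 = 4489/116 ≈ 38.698276
chi2 = 511/9 ≈ 56.777778

56.7778


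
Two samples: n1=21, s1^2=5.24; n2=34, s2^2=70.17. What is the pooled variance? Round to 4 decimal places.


sp^2 = ((n1-1)*s1^2 + (n2-1)*s2^2)/(n1+n2-2)
(n1-1)*s1^2 = 20 * 5.24 = 104.8
(n2-1)*s2^2 = 33 * 70.17 = 2315.61
numerator = 104.8 + 2315.61 = 2420.41
n1+n2-2 = 53
sp^2 = 2420.41 / 53 = 242041/5300 ≈ 45.668113

45.6681


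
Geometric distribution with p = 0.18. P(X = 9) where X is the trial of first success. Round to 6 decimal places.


P = (1-p)^(k-1) * p
(1-p)^(k-1) = 0.82^8 ≈ 0.2044141
P = 0.2044141 * 0.18 ≈ 0.03679454

0.036795


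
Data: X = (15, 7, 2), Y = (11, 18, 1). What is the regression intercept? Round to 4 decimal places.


a = ybar - b*xbar, where b = sum((xi-xbar)(yi-ybar)) / sum((xi-xbar)^2)
n = 3, xbar = 24/3 = 8, ybar = 30/3 = 10
Sxy = sum((xi-xbar)(yi-ybar)) = 53
Sxx = sum((xi-xbar)^2) = 86
b = Sxy / Sxx = 53/86 ≈ 0.616279
a = 10 - 0.616279 * 8 = 218/43 ≈ 5.069767

5.0698


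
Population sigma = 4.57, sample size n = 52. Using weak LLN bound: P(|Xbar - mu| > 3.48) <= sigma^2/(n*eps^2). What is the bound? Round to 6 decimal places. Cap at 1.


bound = min(1, sigma^2/(n*eps^2))
sigma^2 = 4.57^2 = 20.8849
n*eps^2 = 52 * 3.48^2 = 52 * 12.1104 = 629.7408
sigma^2/(n*eps^2) = 20.8849 / 629.7408 ≈ 0.03316428

0.033164


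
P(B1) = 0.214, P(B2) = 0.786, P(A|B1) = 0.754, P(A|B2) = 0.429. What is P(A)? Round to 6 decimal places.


P(A) = P(A|B1)*P(B1) + P(A|B2)*P(B2)
P(A|B1)*P(B1) = 0.754 * 0.214 = 0.161356
P(A|B2)*P(B2) = 0.429 * 0.786 = 0.337194
P(A) = 0.161356 + 0.337194 = 0.49855

0.498550


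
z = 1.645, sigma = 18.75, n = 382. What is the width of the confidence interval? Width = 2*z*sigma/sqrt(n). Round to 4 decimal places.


width = 2*z*sigma/sqrt(n)
2*z*sigma = 2 * 1.645 * 18.75 = 61.6875
sqrt(382) ≈ 19.544820
width = 61.6875 / 19.544820 ≈ 3.156207

3.1562


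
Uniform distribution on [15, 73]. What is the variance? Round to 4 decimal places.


Var = (b-a)^2 / 12
(b-a)^2 = (73 - 15)^2 = 3364
Var = 3364/12 ≈ 280.333333

280.3333


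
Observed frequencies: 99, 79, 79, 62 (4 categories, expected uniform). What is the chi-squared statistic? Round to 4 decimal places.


chi2 = sum((O-E)^2/E), E = total/4
total = 319, E = 319/4 = 79.75
(99 - 79.75)^2 / 79.75 = 370.5625 / 79.75 = 539/116 ≈ 4.646552
(79 - 79.75)^2 / 79.75 = 0.5625 / 79.75 = 9/1276 ≈ 0.007053
(79 - 79.75)^2 / 79.75 = 0.5625 / 79.75 = 9/1276 ≈ 0.007053
(62 - 79.75)^2 / 79.75 = 315.0625 / 79.75 = 5041/1276 ≈ 3.950627
chi2 = 2747/319 ≈ 8.611285

8.6113


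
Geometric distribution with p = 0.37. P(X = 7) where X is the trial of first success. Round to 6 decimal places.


P = (1-p)^(k-1) * p
(1-p)^(k-1) = 0.63^6 ≈ 0.06252350
P = 0.06252350 * 0.37 ≈ 0.02313370

0.023134


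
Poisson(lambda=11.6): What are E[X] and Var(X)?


E[X] = Var(X) = lambda = 11.6

11.6, 11.6


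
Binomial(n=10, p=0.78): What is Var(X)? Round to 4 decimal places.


Var = n*p*(1-p) = 10 * 0.78 * 0.22 = 1.716

1.7160


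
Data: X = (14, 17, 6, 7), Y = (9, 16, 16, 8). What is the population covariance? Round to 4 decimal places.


Cov = (1/n)*sum((xi-xbar)(yi-ybar))
n = 4, xbar = 44/4 = 11, ybar = 49/4 = 12.25
sum((xi-xbar)(yi-ybar)) = 11
Cov = 11 / 4 = 2.75

2.7500


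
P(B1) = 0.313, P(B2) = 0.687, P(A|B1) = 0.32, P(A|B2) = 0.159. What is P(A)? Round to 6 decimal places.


P(A) = P(A|B1)*P(B1) + P(A|B2)*P(B2)
P(A|B1)*P(B1) = 0.32 * 0.313 = 0.10016
P(A|B2)*P(B2) = 0.159 * 0.687 = 0.109233
P(A) = 0.10016 + 0.109233 = 0.209393

0.209393


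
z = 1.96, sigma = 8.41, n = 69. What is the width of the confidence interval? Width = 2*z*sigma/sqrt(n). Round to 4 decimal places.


width = 2*z*sigma/sqrt(n)
2*z*sigma = 2 * 1.96 * 8.41 = 32.9672
sqrt(69) ≈ 8.306624
width = 32.9672 / 8.306624 ≈ 3.968784

3.9688


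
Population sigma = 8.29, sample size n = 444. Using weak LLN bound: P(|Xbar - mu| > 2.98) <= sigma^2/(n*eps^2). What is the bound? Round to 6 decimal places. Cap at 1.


bound = min(1, sigma^2/(n*eps^2))
sigma^2 = 8.29^2 = 68.7241
n*eps^2 = 444 * 2.98^2 = 444 * 8.8804 = 3942.8976
sigma^2/(n*eps^2) = 68.7241 / 3942.8976 ≈ 0.01742985

0.017430


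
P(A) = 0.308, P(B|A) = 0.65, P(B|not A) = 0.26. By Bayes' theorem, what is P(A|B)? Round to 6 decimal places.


P(A|B) = P(B|A)*P(A) / P(B), P(B) = P(B|A)*P(A) + P(B|not A)*P(not A)
P(B|A)*P(A) = 0.65 * 0.308 = 0.2002
P(B|not A)*P(not A) = 0.26 * 0.692 = 0.17992
P(B) = 0.2002 + 0.17992 = 0.38012
P(A|B) = 0.2002 / 0.38012 = 385/731 ≈ 0.52667579

0.526676


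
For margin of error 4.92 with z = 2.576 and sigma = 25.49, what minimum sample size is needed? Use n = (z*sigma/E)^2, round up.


z*sigma/E = 2.576 * 25.49 / 4.92 ≈ 13.345984
(z*sigma/E)^2 ≈ 178.115282
round up: n = 179

179


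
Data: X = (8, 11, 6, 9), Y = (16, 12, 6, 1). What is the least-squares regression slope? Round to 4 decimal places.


b = sum((xi-xbar)(yi-ybar)) / sum((xi-xbar)^2)
n = 4, xbar = 34/4 = 8.5, ybar = 35/4 = 8.75
Sxy = sum((xi-xbar)(yi-ybar)) = 7.5
Sxx = sum((xi-xbar)^2) = 13
b = Sxy / Sxx = 15/26 ≈ 0.576923

0.5769


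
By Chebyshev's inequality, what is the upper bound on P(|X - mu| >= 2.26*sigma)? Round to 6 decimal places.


P <= 1/k^2
k^2 = 2.26^2 = 5.1076
1/k^2 = 1 / 5.1076 ≈ 0.19578667

0.195787


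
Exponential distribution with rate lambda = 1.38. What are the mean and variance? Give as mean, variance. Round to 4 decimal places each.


mean = 1/lam, var = 1/lam^2
mean = 1 / 1.38 = 50/69 ≈ 0.724638
lam^2 = 1.38^2 = 1.9044
var = 1 / 1.9044 = 2500/4761 ≈ 0.525100

0.7246, 0.5251


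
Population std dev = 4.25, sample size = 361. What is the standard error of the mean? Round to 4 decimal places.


SE = sigma / sqrt(n)
sqrt(361) = 19
SE = 4.25 / 19 = 17/76 ≈ 0.223684

0.2237


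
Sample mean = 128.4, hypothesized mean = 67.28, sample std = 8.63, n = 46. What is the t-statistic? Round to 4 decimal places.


t = (xbar - mu0) / (s/sqrt(n))
xbar - mu0 = 128.4 - 67.28 = 61.12
sqrt(46) ≈ 6.78232998
s/sqrt(n) = 8.63 / 6.78232998 ≈ 1.27242408
t = 61.12 / 1.27242408 ≈ 48.034300

48.0343


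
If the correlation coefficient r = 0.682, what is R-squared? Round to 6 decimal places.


R^2 = r^2 = (0.682)^2 = 0.465124

0.465124


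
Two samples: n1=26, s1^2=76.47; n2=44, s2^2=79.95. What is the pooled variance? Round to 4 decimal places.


sp^2 = ((n1-1)*s1^2 + (n2-1)*s2^2)/(n1+n2-2)
(n1-1)*s1^2 = 25 * 76.47 = 1911.75
(n2-1)*s2^2 = 43 * 79.95 = 3437.85
numerator = 1911.75 + 3437.85 = 5349.6
n1+n2-2 = 68
sp^2 = 5349.6 / 68 = 6687/85 ≈ 78.670588

78.6706


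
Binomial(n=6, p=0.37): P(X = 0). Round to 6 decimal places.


P = C(n,k) * p^k * (1-p)^(n-k)
C(6,0) = 1
p^k = 0.37^0 = 1
(1-p)^(n-k) = 0.63^6 ≈ 0.06252350
P = 1 * 1 * 0.06252350 ≈ 0.062524

0.062524


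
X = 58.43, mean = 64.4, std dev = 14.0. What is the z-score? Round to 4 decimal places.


z = (X - mu) / sigma
X - mu = 58.43 - 64.4 = -5.97
z = -5.97 / 14.0 = -597/1400 ≈ -0.426429

-0.4264


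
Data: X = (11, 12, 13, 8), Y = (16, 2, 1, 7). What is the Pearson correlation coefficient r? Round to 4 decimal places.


r = sum((xi-xbar)(yi-ybar)) / sqrt(sum((xi-xbar)^2) * sum((yi-ybar)^2))
n = 4, xbar = 44/4 = 11, ybar = 26/4 = 6.5
Sxy = sum((xi-xbar)(yi-ybar)) = -17
Sxx = sum((xi-xbar)^2) = 14
Syy = sum((yi-ybar)^2) = 141
sqrt(Sxx*Syy) ≈ 44.429720
r = Sxy / sqrt(Sxx*Syy) = -17 / 44.429720 ≈ -0.382627

-0.3826


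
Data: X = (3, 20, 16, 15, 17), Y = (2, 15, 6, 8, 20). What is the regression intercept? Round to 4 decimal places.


a = ybar - b*xbar, where b = sum((xi-xbar)(yi-ybar)) / sum((xi-xbar)^2)
n = 5, xbar = 71/5 = 14.2, ybar = 51/5 = 10.2
Sxy = sum((xi-xbar)(yi-ybar)) = 137.8
Sxx = sum((xi-xbar)^2) = 170.8
b = Sxy / Sxx = 689/854 ≈ 0.806792
a = 10.2 - 0.806792 * 14.2 = -1073/854 ≈ -1.256440

-1.2564


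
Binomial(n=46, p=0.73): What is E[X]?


E[X] = n*p = 46 * 0.73 = 33.58

33.58


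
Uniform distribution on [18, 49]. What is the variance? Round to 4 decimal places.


Var = (b-a)^2 / 12
(b-a)^2 = (49 - 18)^2 = 961
Var = 961/12 ≈ 80.083333

80.0833


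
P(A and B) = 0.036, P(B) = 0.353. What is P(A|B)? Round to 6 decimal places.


P(A|B) = P(A and B) / P(B) = 0.036 / 0.353 = 36/353 ≈ 0.10198300

0.101983


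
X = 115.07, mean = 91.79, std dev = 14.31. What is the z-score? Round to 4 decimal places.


z = (X - mu) / sigma
X - mu = 115.07 - 91.79 = 23.28
z = 23.28 / 14.31 = 776/477 ≈ 1.626834

1.6268


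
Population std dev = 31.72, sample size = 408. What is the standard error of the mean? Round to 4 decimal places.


SE = sigma / sqrt(n)
sqrt(408) ≈ 20.199010
SE = 31.72 / 20.199010 ≈ 1.570374

1.5704


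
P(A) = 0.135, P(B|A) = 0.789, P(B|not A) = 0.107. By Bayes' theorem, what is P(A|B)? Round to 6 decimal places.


P(A|B) = P(B|A)*P(A) / P(B), P(B) = P(B|A)*P(A) + P(B|not A)*P(not A)
P(B|A)*P(A) = 0.789 * 0.135 = 0.106515
P(B|not A)*P(not A) = 0.107 * 0.865 = 0.092555
P(B) = 0.106515 + 0.092555 = 0.19907
P(A|B) = 0.106515 / 0.19907 ≈ 0.53506304

0.535063


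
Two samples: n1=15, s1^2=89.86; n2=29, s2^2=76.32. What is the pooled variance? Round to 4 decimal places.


sp^2 = ((n1-1)*s1^2 + (n2-1)*s2^2)/(n1+n2-2)
(n1-1)*s1^2 = 14 * 89.86 = 1258.04
(n2-1)*s2^2 = 28 * 76.32 = 2136.96
numerator = 1258.04 + 2136.96 = 3395
n1+n2-2 = 42
sp^2 = 3395 / 42 = 485/6 ≈ 80.833333

80.8333


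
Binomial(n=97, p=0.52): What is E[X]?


E[X] = n*p = 97 * 0.52 = 50.44

50.44


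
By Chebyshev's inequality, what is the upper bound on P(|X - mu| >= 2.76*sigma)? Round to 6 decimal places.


P <= 1/k^2
k^2 = 2.76^2 = 7.6176
1/k^2 = 1 / 7.6176 = 625/4761 ≈ 0.13127494

0.131275


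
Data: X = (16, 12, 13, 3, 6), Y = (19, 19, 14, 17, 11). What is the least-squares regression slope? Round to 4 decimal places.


b = sum((xi-xbar)(yi-ybar)) / sum((xi-xbar)^2)
n = 5, xbar = 50/5 = 10, ybar = 80/5 = 16
Sxy = sum((xi-xbar)(yi-ybar)) = 31
Sxx = sum((xi-xbar)^2) = 114
b = Sxy / Sxx = 31/114 ≈ 0.271930

0.2719


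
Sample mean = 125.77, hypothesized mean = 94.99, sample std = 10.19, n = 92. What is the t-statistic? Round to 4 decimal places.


t = (xbar - mu0) / (s/sqrt(n))
xbar - mu0 = 125.77 - 94.99 = 30.78
sqrt(92) ≈ 9.59166305
s/sqrt(n) = 10.19 / 9.59166305 ≈ 1.06238094
t = 30.78 / 1.06238094 ≈ 28.972658

28.9727


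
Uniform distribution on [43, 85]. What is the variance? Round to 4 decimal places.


Var = (b-a)^2 / 12
(b-a)^2 = (85 - 43)^2 = 1764
Var = 1764/12 = 147

147.0000


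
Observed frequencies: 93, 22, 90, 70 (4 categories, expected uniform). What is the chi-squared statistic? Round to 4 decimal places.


chi2 = sum((O-E)^2/E), E = total/4
total = 275, E = 275/4 = 68.75
(93 - 68.75)^2 / 68.75 = 588.0625 / 68.75 = 9409/1100 ≈ 8.553636
(22 - 68.75)^2 / 68.75 = 2185.5625 / 68.75 = 31.79
(90 - 68.75)^2 / 68.75 = 451.5625 / 68.75 = 289/44 ≈ 6.568182
(70 - 68.75)^2 / 68.75 = 1.5625 / 68.75 = 1/44 ≈ 0.022727
chi2 = 12907/275 ≈ 46.934545

46.9345


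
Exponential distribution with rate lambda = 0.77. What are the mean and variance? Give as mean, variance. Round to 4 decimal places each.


mean = 1/lam, var = 1/lam^2
mean = 1 / 0.77 = 100/77 ≈ 1.298701
lam^2 = 0.77^2 = 0.5929
var = 1 / 0.5929 = 10000/5929 ≈ 1.686625

1.2987, 1.6866


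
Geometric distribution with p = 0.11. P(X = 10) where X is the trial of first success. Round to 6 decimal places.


P = (1-p)^(k-1) * p
(1-p)^(k-1) = 0.89^9 ≈ 0.3503564
P = 0.3503564 * 0.11 ≈ 0.03853920

0.038539


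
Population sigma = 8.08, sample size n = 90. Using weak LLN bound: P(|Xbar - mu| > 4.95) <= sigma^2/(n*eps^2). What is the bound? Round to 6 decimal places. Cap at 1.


bound = min(1, sigma^2/(n*eps^2))
sigma^2 = 8.08^2 = 65.2864
n*eps^2 = 90 * 4.95^2 = 90 * 24.5025 = 2205.225
sigma^2/(n*eps^2) = 65.2864 / 2205.225 ≈ 0.02960532

0.029605


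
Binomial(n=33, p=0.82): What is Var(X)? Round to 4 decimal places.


Var = n*p*(1-p) = 33 * 0.82 * 0.18 = 4.8708

4.8708


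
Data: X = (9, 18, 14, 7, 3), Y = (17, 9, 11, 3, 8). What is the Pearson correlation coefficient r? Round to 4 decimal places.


r = sum((xi-xbar)(yi-ybar)) / sqrt(sum((xi-xbar)^2) * sum((yi-ybar)^2))
n = 5, xbar = 51/5 = 10.2, ybar = 48/5 = 9.6
Sxy = sum((xi-xbar)(yi-ybar)) = 24.4
Sxx = sum((xi-xbar)^2) = 138.8
Syy = sum((yi-ybar)^2) = 103.2
sqrt(Sxx*Syy) ≈ 119.683583
r = Sxy / sqrt(Sxx*Syy) = 24.4 / 119.683583 ≈ 0.203871

0.2039


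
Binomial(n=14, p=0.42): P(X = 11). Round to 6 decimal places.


P = C(n,k) * p^k * (1-p)^(n-k)
C(14,11) = 364
p^k = 0.42^11 ≈ 0.00007173683
(1-p)^(n-k) = 0.58^3 = 0.195112
P = 364 * 0.00007173683 * 0.195112 ≈ 0.005095

0.005095


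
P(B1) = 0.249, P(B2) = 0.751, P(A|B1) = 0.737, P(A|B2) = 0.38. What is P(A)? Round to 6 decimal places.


P(A) = P(A|B1)*P(B1) + P(A|B2)*P(B2)
P(A|B1)*P(B1) = 0.737 * 0.249 = 0.183513
P(A|B2)*P(B2) = 0.38 * 0.751 = 0.28538
P(A) = 0.183513 + 0.28538 = 0.468893

0.468893


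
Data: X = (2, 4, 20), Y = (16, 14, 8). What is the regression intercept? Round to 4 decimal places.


a = ybar - b*xbar, where b = sum((xi-xbar)(yi-ybar)) / sum((xi-xbar)^2)
n = 3, xbar = 26/3 ≈ 8.666667, ybar = 38/3 ≈ 12.666667
Sxy = sum((xi-xbar)(yi-ybar)) = -244/3 ≈ -81.333333
Sxx = sum((xi-xbar)^2) = 584/3 ≈ 194.666667
b = Sxy / Sxx = -61/146 ≈ -0.417808
a = 12.666667 - (-0.417808) * 8.666667 = 1189/73 ≈ 16.287671

16.2877


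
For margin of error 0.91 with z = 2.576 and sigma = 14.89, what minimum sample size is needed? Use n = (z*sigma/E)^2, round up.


z*sigma/E = 2.576 * 14.89 / 0.91 = 68494/1625 ≈ 42.150154
(z*sigma/E)^2 ≈ 1776.635469
round up: n = 1777

1777


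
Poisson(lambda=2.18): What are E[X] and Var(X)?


E[X] = Var(X) = lambda = 2.18

2.18, 2.18


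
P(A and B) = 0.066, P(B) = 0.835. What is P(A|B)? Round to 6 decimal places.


P(A|B) = P(A and B) / P(B) = 0.066 / 0.835 = 66/835 ≈ 0.07904192

0.079042


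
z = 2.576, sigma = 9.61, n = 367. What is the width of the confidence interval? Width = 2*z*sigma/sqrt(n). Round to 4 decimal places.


width = 2*z*sigma/sqrt(n)
2*z*sigma = 2 * 2.576 * 9.61 = 49.51072
sqrt(367) ≈ 19.157244
width = 49.51072 / 19.157244 ≈ 2.584439

2.5844


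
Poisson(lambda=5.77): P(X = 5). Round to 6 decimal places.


P = e^(-lam) * lam^k / k!
e^(-5.77) ≈ 0.003119758
lam^k = 5.77^5 ≈ 6395.567189
k! = 5! = 120
P = 0.003119758 * 6395.567189 / 120 ≈ 0.166272

0.166272


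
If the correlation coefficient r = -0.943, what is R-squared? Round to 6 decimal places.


R^2 = r^2 = (-0.943)^2 = 0.889249

0.889249


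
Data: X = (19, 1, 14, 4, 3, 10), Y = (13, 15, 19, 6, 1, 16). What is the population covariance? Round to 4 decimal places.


Cov = (1/n)*sum((xi-xbar)(yi-ybar))
n = 6, xbar = 51/6 = 8.5, ybar = 70/6 = 35/3 ≈ 11.666667
sum((xi-xbar)(yi-ybar)) = 120
Cov = 120 / 6 = 20

20.0000


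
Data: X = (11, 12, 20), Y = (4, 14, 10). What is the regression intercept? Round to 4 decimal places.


a = ybar - b*xbar, where b = sum((xi-xbar)(yi-ybar)) / sum((xi-xbar)^2)
n = 3, xbar = 43/3 ≈ 14.333333, ybar = 28/3 ≈ 9.333333
Sxy = sum((xi-xbar)(yi-ybar)) = 32/3 ≈ 10.666667
Sxx = sum((xi-xbar)^2) = 146/3 ≈ 48.666667
b = Sxy / Sxx = 16/73 ≈ 0.219178
a = 9.333333 - 0.219178 * 14.333333 = 452/73 ≈ 6.191781

6.1918


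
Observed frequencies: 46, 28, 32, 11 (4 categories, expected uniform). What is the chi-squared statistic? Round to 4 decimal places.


chi2 = sum((O-E)^2/E), E = total/4
total = 117, E = 117/4 = 29.25
(46 - 29.25)^2 / 29.25 = 280.5625 / 29.25 = 4489/468 ≈ 9.591880
(28 - 29.25)^2 / 29.25 = 1.5625 / 29.25 = 25/468 ≈ 0.053419
(32 - 29.25)^2 / 29.25 = 7.5625 / 29.25 = 121/468 ≈ 0.258547
(11 - 29.25)^2 / 29.25 = 333.0625 / 29.25 = 5329/468 ≈ 11.386752
chi2 = 2491/117 ≈ 21.290598

21.2906


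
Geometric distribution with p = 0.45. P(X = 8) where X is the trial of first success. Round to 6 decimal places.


P = (1-p)^(k-1) * p
(1-p)^(k-1) = 0.55^7 ≈ 0.01522435
P = 0.01522435 * 0.45 ≈ 0.006850959

0.006851


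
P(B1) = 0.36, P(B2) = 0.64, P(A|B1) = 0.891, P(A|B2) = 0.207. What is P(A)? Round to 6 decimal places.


P(A) = P(A|B1)*P(B1) + P(A|B2)*P(B2)
P(A|B1)*P(B1) = 0.891 * 0.36 = 0.32076
P(A|B2)*P(B2) = 0.207 * 0.64 = 0.13248
P(A) = 0.32076 + 0.13248 = 0.45324

0.453240


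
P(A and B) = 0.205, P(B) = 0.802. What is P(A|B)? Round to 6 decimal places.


P(A|B) = P(A and B) / P(B) = 0.205 / 0.802 = 205/802 ≈ 0.25561097

0.255611


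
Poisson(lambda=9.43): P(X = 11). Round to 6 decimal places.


P = e^(-lam) * lam^k / k!
e^(-9.43) ≈ 0.00008027920
lam^k = 9.43^11 ≈ 52435887148.256453
k! = 11! = 39916800
P = 0.00008027920 * 52435887148.256453 / 39916800 ≈ 0.105457

0.105457


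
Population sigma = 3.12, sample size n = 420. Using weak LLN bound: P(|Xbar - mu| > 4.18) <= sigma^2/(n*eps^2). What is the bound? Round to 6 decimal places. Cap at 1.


bound = min(1, sigma^2/(n*eps^2))
sigma^2 = 3.12^2 = 9.7344
n*eps^2 = 420 * 4.18^2 = 420 * 17.4724 = 7338.408
sigma^2/(n*eps^2) = 9.7344 / 7338.408 ≈ 0.00132650

0.001327


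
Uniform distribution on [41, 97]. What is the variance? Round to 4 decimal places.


Var = (b-a)^2 / 12
(b-a)^2 = (97 - 41)^2 = 3136
Var = 3136/12 ≈ 261.333333

261.3333


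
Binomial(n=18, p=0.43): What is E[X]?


E[X] = n*p = 18 * 0.43 = 7.74

7.74


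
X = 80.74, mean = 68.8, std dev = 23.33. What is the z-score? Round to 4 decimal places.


z = (X - mu) / sigma
X - mu = 80.74 - 68.8 = 11.94
z = 11.94 / 23.33 = 1194/2333 ≈ 0.511787

0.5118


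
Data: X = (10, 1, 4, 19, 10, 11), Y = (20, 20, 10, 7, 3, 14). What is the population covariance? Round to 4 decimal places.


Cov = (1/n)*sum((xi-xbar)(yi-ybar))
n = 6, xbar = 55/6 ≈ 9.166667, ybar = 74/6 = 37/3 ≈ 12.333333
sum((xi-xbar)(yi-ybar)) = -304/3 ≈ -101.333333
Cov = -101.333333 / 6 = -152/9 ≈ -16.888889

-16.8889


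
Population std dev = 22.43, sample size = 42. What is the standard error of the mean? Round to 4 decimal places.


SE = sigma / sqrt(n)
sqrt(42) ≈ 6.480741
SE = 22.43 / 6.480741 ≈ 3.461024

3.4610


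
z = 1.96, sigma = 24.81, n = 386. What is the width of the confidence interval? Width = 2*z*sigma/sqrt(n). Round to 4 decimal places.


width = 2*z*sigma/sqrt(n)
2*z*sigma = 2 * 1.96 * 24.81 = 97.2552
sqrt(386) ≈ 19.646883
width = 97.2552 / 19.646883 ≈ 4.950159

4.9502


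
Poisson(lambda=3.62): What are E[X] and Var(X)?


E[X] = Var(X) = lambda = 3.62

3.62, 3.62


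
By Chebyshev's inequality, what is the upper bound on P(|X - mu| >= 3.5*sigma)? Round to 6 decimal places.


P <= 1/k^2
k^2 = 3.5^2 = 12.25
1/k^2 = 1 / 12.25 = 4/49 ≈ 0.08163265

0.081633


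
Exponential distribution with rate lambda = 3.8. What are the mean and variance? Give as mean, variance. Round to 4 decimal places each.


mean = 1/lam, var = 1/lam^2
mean = 1 / 3.8 = 5/19 ≈ 0.263158
lam^2 = 3.8^2 = 14.44
var = 1 / 14.44 = 25/361 ≈ 0.069252

0.2632, 0.0693


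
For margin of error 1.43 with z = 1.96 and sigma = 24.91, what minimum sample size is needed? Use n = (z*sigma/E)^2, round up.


z*sigma/E = 1.96 * 24.91 / 1.43 = 122059/3575 ≈ 34.142378
(z*sigma/E)^2 ≈ 1165.701950
round up: n = 1166

1166


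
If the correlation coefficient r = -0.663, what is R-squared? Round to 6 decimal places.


R^2 = r^2 = (-0.663)^2 = 0.439569

0.439569


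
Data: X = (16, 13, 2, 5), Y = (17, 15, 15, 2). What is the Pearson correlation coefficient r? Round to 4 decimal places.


r = sum((xi-xbar)(yi-ybar)) / sqrt(sum((xi-xbar)^2) * sum((yi-ybar)^2))
n = 4, xbar = 36/4 = 9, ybar = 49/4 = 12.25
Sxy = sum((xi-xbar)(yi-ybar)) = 66
Sxx = sum((xi-xbar)^2) = 130
Syy = sum((yi-ybar)^2) = 142.75
sqrt(Sxx*Syy) ≈ 136.225915
r = Sxy / sqrt(Sxx*Syy) = 66 / 136.225915 ≈ 0.484489

0.4845


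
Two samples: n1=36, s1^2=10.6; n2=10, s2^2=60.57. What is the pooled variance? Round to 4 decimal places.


sp^2 = ((n1-1)*s1^2 + (n2-1)*s2^2)/(n1+n2-2)
(n1-1)*s1^2 = 35 * 10.6 = 371
(n2-1)*s2^2 = 9 * 60.57 = 545.13
numerator = 371 + 545.13 = 916.13
n1+n2-2 = 44
sp^2 = 916.13 / 44 = 91613/4400 ≈ 20.821136

20.8211


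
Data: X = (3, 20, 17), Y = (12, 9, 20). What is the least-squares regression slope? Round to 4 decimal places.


b = sum((xi-xbar)(yi-ybar)) / sum((xi-xbar)^2)
n = 3, xbar = 40/3 ≈ 13.333333, ybar = 41/3 ≈ 13.666667
Sxy = sum((xi-xbar)(yi-ybar)) = 28/3 ≈ 9.333333
Sxx = sum((xi-xbar)^2) = 494/3 ≈ 164.666667
b = Sxy / Sxx = 14/247 ≈ 0.056680

0.0567


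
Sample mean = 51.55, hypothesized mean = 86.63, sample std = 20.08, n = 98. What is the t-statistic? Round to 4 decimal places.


t = (xbar - mu0) / (s/sqrt(n))
xbar - mu0 = 51.55 - 86.63 = -35.08
sqrt(98) ≈ 9.89949494
s/sqrt(n) = 20.08 / 9.89949494 ≈ 2.02838631
t = -35.08 / 2.02838631 ≈ -17.294536

-17.2945


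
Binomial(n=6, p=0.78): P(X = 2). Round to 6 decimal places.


P = C(n,k) * p^k * (1-p)^(n-k)
C(6,2) = 15
p^k = 0.78^2 = 0.6084
(1-p)^(n-k) = 0.22^4 = 0.00234256
P = 15 * 0.6084 * 0.00234256 ≈ 0.021378

0.021378


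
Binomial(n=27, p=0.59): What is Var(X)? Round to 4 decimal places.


Var = n*p*(1-p) = 27 * 0.59 * 0.41 = 6.5313

6.5313


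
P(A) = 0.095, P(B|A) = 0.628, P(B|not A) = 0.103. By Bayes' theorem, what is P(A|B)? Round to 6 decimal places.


P(A|B) = P(B|A)*P(A) / P(B), P(B) = P(B|A)*P(A) + P(B|not A)*P(not A)
P(B|A)*P(A) = 0.628 * 0.095 = 0.05966
P(B|not A)*P(not A) = 0.103 * 0.905 = 0.093215
P(B) = 0.05966 + 0.093215 = 0.152875
P(A|B) = 0.05966 / 0.152875 ≈ 0.39025348

0.390253


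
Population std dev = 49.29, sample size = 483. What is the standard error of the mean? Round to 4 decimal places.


SE = sigma / sqrt(n)
sqrt(483) ≈ 21.977261
SE = 49.29 / 21.977261 ≈ 2.242773

2.2428


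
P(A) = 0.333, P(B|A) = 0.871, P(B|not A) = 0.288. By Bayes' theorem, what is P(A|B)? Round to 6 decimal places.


P(A|B) = P(B|A)*P(A) / P(B), P(B) = P(B|A)*P(A) + P(B|not A)*P(not A)
P(B|A)*P(A) = 0.871 * 0.333 = 0.290043
P(B|not A)*P(not A) = 0.288 * 0.667 = 0.192096
P(B) = 0.290043 + 0.192096 = 0.482139
P(A|B) = 0.290043 / 0.482139 ≈ 0.60157548

0.601575


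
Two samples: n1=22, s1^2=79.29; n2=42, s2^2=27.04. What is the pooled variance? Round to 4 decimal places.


sp^2 = ((n1-1)*s1^2 + (n2-1)*s2^2)/(n1+n2-2)
(n1-1)*s1^2 = 21 * 79.29 = 1665.09
(n2-1)*s2^2 = 41 * 27.04 = 1108.64
numerator = 1665.09 + 1108.64 = 2773.73
n1+n2-2 = 62
sp^2 = 2773.73 / 62 = 277373/6200 ≈ 44.737581

44.7376


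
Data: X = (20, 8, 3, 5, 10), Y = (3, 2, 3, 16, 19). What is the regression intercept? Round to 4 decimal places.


a = ybar - b*xbar, where b = sum((xi-xbar)(yi-ybar)) / sum((xi-xbar)^2)
n = 5, xbar = 46/5 = 9.2, ybar = 43/5 = 8.6
Sxy = sum((xi-xbar)(yi-ybar)) = -40.6
Sxx = sum((xi-xbar)^2) = 174.8
b = Sxy / Sxx = -203/874 ≈ -0.232265
a = 8.6 - (-0.232265) * 9.2 = 204/19 ≈ 10.736842

10.7368
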